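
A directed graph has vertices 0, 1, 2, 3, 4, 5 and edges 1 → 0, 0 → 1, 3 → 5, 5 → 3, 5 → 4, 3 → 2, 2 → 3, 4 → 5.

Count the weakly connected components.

From 0: component {0, 1}.
From 2: component {2, 3, 4, 5}.
That's 2 components.

2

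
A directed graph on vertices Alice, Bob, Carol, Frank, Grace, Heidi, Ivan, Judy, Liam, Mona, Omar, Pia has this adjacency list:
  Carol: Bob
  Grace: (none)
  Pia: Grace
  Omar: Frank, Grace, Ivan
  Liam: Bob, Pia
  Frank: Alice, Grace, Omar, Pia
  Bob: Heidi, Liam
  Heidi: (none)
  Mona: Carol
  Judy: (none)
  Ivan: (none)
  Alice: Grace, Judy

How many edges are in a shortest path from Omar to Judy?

3

Distance 0: Omar.
Distance 1: Frank, Grace, Ivan.
Distance 2: Alice, Pia.
Distance 3: Judy — contains Judy.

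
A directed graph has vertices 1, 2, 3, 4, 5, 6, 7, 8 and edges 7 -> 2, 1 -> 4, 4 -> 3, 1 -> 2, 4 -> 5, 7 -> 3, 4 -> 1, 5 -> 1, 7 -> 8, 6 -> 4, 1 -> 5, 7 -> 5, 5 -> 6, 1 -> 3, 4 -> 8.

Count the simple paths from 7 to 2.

7→2
7→5→1→2
7→5→6→4→1→2

3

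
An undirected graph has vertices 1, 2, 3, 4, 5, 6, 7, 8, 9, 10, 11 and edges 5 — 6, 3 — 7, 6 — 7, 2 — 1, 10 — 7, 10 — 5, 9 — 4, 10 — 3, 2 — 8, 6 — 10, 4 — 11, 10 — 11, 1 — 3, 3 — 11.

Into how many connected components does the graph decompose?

1

From 1: component {1, 2, 3, 4, 5, 6, 7, 8, 9, 10, 11}.
That's 1 component.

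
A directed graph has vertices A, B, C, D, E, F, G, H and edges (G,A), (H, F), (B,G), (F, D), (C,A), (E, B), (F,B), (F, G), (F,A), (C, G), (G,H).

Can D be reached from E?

Explore from E.
Distance 1: reach B.
Distance 2: reach G.
Distance 3: reach A, H.
Distance 4: reach F.
Distance 5: reach D.
Found D.

Yes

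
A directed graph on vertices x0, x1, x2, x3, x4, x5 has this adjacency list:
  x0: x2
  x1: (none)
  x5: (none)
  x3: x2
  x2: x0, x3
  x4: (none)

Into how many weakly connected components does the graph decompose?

From x0: component {x0, x2, x3}.
From x1: component {x1}.
From x4: component {x4}.
From x5: component {x5}.
That's 4 components.

4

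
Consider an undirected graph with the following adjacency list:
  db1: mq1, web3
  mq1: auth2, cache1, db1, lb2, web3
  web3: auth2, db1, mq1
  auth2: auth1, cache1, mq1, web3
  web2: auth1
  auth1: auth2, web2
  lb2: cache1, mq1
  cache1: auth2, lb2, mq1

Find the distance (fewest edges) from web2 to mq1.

Distance 0: web2.
Distance 1: auth1.
Distance 2: auth2.
Distance 3: cache1, mq1, web3 — contains mq1.

3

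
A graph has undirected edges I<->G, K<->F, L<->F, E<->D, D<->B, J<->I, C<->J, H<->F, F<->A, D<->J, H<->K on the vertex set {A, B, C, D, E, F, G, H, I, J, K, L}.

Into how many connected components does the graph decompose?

From A: component {A, F, H, K, L}.
From B: component {B, C, D, E, G, I, J}.
That's 2 components.

2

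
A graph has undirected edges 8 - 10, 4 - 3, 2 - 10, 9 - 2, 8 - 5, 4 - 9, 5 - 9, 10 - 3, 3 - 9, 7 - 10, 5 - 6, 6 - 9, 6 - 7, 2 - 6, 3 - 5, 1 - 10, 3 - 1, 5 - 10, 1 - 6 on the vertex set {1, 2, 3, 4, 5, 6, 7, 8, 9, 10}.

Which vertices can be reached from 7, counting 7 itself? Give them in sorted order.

Start at 7.
Its neighbours: 6, 10.
Then their neighbours: 1, 2, 3, 5, 8, 9.
Then next layer: 4.
Every vertex is now reached.

1, 2, 3, 4, 5, 6, 7, 8, 9, 10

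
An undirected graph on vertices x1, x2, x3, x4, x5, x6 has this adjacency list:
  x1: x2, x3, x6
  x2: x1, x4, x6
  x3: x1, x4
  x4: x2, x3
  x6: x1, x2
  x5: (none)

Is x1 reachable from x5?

x5 has no edges, so nothing is reachable from it.

No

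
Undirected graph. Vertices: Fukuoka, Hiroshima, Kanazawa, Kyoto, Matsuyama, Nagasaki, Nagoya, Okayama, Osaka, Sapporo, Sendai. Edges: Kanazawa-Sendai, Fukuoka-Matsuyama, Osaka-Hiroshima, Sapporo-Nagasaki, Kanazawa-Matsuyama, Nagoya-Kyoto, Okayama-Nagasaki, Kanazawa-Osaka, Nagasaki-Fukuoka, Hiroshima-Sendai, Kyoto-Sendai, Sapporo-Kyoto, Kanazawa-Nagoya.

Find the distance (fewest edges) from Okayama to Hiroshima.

5

Distance 0: Okayama.
Distance 1: Nagasaki.
Distance 2: Fukuoka, Sapporo.
Distance 3: Kyoto, Matsuyama.
Distance 4: Kanazawa, Nagoya, Sendai.
Distance 5: Hiroshima, Osaka — contains Hiroshima.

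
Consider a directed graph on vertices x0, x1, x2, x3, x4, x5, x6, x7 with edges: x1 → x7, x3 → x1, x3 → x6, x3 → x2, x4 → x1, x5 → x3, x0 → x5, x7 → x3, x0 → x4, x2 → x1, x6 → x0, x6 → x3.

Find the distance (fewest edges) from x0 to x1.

Distance 0: x0.
Distance 1: x4, x5.
Distance 2: x1, x3 — contains x1.

2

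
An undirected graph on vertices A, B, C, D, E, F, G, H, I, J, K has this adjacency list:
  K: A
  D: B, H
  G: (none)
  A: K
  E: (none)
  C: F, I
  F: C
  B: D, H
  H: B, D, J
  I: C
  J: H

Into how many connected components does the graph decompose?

5

From A: component {A, K}.
From B: component {B, D, H, J}.
From C: component {C, F, I}.
From E: component {E}.
From G: component {G}.
That's 5 components.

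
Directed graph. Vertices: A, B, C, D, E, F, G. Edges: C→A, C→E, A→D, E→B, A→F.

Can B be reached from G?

No

G has no outgoing edges, so nothing is reachable from it.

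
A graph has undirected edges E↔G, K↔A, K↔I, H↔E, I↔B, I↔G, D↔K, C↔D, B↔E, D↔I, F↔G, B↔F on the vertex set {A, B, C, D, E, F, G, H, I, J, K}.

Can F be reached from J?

J has no edges, so nothing is reachable from it.

No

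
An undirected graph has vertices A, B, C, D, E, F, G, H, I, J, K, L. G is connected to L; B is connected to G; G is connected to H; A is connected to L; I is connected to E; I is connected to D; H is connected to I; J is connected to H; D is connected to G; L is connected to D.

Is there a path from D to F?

No

Explore from D.
Distance 1: reach G, I, L.
Distance 2: reach A, B, E, H.
Distance 3: reach J.
The search is exhausted without reaching F; it lies in a different component.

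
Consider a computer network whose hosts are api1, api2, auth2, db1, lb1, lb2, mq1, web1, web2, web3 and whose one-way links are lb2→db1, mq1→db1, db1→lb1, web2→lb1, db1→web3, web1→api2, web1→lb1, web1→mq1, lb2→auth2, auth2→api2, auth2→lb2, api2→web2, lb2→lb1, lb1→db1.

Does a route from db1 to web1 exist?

Explore from db1.
Distance 1: reach lb1, web3.
The search from db1 is exhausted; no directed path reaches web1.

No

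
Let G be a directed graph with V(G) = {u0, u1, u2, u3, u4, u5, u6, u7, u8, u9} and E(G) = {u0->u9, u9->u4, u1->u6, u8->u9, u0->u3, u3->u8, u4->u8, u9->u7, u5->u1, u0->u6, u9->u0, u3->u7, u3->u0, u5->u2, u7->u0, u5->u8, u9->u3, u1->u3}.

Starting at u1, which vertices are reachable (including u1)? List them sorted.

u0, u1, u3, u4, u6, u7, u8, u9

Start at u1.
Its neighbours: u3, u6.
Then their neighbours: u0, u7, u8.
Then next layer: u9.
Then next layer: u4.
Nothing further is reachable.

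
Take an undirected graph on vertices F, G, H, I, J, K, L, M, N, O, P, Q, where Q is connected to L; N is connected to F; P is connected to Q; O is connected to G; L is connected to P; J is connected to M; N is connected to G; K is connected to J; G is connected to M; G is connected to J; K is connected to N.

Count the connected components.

From F: component {F, G, J, K, M, N, O}.
From H: component {H}.
From I: component {I}.
From L: component {L, P, Q}.
That's 4 components.

4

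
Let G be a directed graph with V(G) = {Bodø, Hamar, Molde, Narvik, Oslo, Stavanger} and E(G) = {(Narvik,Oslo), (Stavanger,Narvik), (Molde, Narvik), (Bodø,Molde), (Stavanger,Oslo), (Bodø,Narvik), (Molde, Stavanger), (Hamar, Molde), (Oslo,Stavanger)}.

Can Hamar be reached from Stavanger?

No

Explore from Stavanger.
Distance 1: reach Narvik, Oslo.
The search from Stavanger is exhausted; no directed path reaches Hamar.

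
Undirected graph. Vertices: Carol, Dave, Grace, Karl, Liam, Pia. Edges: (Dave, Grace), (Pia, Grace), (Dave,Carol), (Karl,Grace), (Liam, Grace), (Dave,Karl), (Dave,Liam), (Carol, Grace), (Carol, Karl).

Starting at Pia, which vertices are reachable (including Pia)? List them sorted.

Carol, Dave, Grace, Karl, Liam, Pia

Start at Pia.
Its neighbours: Grace.
Then their neighbours: Carol, Dave, Karl, Liam.
Every vertex is now reached.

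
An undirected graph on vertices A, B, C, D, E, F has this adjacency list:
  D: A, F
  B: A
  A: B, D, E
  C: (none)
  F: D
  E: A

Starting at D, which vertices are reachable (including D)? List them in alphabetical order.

Start at D.
Its neighbours: A, F.
Then their neighbours: B, E.
Nothing further is reachable.

A, B, D, E, F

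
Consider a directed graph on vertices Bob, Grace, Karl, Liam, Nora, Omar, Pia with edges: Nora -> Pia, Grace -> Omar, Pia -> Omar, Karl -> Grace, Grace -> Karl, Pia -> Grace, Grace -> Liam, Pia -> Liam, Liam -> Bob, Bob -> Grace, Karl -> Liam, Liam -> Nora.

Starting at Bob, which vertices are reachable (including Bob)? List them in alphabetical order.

Start at Bob.
Its neighbours: Grace.
Then their neighbours: Karl, Liam, Omar.
Then next layer: Nora.
Then next layer: Pia.
Every vertex is now reached.

Bob, Grace, Karl, Liam, Nora, Omar, Pia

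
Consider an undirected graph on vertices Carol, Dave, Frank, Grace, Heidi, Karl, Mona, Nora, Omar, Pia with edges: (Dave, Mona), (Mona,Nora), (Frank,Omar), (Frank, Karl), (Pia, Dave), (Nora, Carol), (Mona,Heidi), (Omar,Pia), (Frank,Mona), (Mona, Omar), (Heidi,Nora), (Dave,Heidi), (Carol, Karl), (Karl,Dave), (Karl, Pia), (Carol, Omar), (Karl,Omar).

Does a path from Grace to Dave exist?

No

Grace has no edges, so nothing is reachable from it.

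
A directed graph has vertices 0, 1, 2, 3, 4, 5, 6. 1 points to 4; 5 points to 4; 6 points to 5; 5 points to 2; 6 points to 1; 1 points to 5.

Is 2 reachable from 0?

0 has no outgoing edges, so nothing is reachable from it.

No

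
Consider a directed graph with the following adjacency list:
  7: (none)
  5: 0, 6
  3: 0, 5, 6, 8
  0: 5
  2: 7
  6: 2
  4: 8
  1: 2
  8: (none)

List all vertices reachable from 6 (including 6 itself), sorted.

2, 6, 7

Start at 6.
Its neighbours: 2.
Then their neighbours: 7.
Nothing further is reachable.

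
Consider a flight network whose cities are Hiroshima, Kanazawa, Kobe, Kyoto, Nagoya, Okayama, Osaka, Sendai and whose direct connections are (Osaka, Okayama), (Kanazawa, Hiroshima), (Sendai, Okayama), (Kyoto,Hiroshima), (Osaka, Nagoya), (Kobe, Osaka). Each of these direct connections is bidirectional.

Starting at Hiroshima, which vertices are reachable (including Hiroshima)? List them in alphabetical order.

Start at Hiroshima.
Its neighbours: Kanazawa, Kyoto.
Nothing further is reachable.

Hiroshima, Kanazawa, Kyoto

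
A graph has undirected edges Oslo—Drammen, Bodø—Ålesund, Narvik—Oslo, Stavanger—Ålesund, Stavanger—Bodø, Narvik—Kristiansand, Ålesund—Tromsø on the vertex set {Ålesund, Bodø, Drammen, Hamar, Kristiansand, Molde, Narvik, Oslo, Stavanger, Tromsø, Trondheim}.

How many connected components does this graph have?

5

From Ålesund: component {Ålesund, Bodø, Stavanger, Tromsø}.
From Drammen: component {Drammen, Kristiansand, Narvik, Oslo}.
From Hamar: component {Hamar}.
From Molde: component {Molde}.
From Trondheim: component {Trondheim}.
That's 5 components.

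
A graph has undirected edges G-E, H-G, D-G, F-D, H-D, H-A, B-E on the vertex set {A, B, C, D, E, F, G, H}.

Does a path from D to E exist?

Yes

Explore from D.
Distance 1: reach F, G, H.
Distance 2: reach A, E.
Found E.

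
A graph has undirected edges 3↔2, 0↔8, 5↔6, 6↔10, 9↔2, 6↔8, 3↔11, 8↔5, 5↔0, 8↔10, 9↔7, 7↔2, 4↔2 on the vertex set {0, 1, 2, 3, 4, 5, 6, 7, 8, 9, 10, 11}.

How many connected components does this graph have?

3

From 0: component {0, 5, 6, 8, 10}.
From 1: component {1}.
From 2: component {2, 3, 4, 7, 9, 11}.
That's 3 components.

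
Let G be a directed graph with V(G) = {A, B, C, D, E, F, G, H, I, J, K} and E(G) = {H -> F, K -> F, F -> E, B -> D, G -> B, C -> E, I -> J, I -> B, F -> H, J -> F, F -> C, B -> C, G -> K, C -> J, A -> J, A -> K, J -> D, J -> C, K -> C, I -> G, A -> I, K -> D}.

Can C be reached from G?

Yes

Explore from G.
Distance 1: reach B, K.
Distance 2: reach C, D, F.
Found C.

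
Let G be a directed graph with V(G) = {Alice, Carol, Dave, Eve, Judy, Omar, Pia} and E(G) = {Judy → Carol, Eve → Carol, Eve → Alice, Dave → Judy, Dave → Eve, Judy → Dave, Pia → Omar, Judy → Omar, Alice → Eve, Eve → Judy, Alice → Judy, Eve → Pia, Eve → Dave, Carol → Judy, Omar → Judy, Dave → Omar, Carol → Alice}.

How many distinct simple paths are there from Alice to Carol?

Alice→Eve→Carol
Alice→Eve→Dave→Judy→Carol
Alice→Eve→Dave→Omar→Judy→Carol
Alice→Eve→Judy→Carol
Alice→Eve→Pia→Omar→Judy→Carol
Alice→Judy→Carol
Alice→Judy→Dave→Eve→Carol

7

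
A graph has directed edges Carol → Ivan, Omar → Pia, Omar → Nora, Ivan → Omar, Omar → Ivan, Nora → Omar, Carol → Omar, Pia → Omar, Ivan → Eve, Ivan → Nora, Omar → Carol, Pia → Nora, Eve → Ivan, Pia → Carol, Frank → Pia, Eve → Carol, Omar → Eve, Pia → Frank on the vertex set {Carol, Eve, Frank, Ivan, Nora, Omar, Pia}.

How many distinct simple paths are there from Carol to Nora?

7

Carol→Ivan→Nora
Carol→Ivan→Omar→Nora
Carol→Ivan→Omar→Pia→Nora
Carol→Omar→Eve→Ivan→Nora
Carol→Omar→Ivan→Nora
Carol→Omar→Nora
Carol→Omar→Pia→Nora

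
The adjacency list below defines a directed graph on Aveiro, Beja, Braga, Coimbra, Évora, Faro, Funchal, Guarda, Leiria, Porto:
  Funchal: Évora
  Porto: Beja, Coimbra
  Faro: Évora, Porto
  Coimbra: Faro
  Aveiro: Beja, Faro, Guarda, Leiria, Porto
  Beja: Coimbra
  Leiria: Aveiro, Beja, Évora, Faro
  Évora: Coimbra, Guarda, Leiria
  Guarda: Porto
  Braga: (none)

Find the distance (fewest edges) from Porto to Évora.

3

Distance 0: Porto.
Distance 1: Beja, Coimbra.
Distance 2: Faro.
Distance 3: Évora — contains Évora.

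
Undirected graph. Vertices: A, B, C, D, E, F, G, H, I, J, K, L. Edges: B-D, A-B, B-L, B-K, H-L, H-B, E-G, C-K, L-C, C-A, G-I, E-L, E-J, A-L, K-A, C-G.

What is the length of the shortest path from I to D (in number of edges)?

5

Distance 0: I.
Distance 1: G.
Distance 2: C, E.
Distance 3: A, J, K, L.
Distance 4: B, H.
Distance 5: D — contains D.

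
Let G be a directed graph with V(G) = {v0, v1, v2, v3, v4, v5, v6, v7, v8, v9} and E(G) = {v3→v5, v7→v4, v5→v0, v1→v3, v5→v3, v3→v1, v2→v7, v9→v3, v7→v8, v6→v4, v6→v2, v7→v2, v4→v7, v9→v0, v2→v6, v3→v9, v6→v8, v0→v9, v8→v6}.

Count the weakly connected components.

2

From v0: component {v0, v1, v3, v5, v9}.
From v2: component {v2, v4, v6, v7, v8}.
That's 2 components.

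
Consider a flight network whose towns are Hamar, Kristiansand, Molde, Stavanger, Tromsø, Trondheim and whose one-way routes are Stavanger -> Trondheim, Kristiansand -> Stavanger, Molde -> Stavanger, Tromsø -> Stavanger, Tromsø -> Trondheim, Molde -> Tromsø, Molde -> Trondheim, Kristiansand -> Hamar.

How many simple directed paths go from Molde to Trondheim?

4

Molde→Stavanger→Trondheim
Molde→Tromsø→Stavanger→Trondheim
Molde→Tromsø→Trondheim
Molde→Trondheim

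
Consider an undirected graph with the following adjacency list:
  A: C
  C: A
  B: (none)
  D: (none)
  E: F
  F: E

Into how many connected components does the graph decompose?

4

From A: component {A, C}.
From B: component {B}.
From D: component {D}.
From E: component {E, F}.
That's 4 components.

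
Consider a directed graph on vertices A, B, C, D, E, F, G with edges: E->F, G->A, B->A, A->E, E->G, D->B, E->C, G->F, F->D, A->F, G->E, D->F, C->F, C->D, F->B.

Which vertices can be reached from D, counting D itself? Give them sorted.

A, B, C, D, E, F, G

Start at D.
Its neighbours: B, F.
Then their neighbours: A.
Then next layer: E.
Then next layer: C, G.
Every vertex is now reached.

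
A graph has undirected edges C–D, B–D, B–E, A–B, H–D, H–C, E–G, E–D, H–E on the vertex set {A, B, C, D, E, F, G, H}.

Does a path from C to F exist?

Explore from C.
Distance 1: reach D, H.
Distance 2: reach B, E.
Distance 3: reach A, G.
The search is exhausted without reaching F; it lies in a different component.

No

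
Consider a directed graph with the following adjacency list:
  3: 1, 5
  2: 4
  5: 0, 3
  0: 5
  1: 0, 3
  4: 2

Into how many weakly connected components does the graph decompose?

2

From 0: component {0, 1, 3, 5}.
From 2: component {2, 4}.
That's 2 components.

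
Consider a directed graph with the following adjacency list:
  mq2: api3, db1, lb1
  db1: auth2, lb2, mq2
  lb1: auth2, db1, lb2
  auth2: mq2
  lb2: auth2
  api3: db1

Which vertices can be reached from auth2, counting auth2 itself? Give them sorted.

api3, auth2, db1, lb1, lb2, mq2

Start at auth2.
Its neighbours: mq2.
Then their neighbours: api3, db1, lb1.
Then next layer: lb2.
Every vertex is now reached.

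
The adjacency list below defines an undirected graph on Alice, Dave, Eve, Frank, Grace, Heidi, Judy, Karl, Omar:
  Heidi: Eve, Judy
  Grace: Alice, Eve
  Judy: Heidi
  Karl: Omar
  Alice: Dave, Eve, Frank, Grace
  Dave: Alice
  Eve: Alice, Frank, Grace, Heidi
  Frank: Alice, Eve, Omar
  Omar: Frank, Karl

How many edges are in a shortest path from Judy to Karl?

5

Distance 0: Judy.
Distance 1: Heidi.
Distance 2: Eve.
Distance 3: Alice, Frank, Grace.
Distance 4: Dave, Omar.
Distance 5: Karl — contains Karl.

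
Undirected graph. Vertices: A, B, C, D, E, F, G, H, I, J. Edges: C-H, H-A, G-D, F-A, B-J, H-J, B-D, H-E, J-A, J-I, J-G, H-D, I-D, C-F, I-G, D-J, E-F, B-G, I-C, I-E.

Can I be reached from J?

Explore from J.
Distance 1: reach A, B, D, G, H, I.
Found I.

Yes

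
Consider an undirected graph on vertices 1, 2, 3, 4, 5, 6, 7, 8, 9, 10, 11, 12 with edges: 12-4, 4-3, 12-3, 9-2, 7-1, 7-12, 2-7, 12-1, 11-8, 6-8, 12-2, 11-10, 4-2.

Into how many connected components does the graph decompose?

3

From 1: component {1, 2, 3, 4, 7, 9, 12}.
From 5: component {5}.
From 6: component {6, 8, 10, 11}.
That's 3 components.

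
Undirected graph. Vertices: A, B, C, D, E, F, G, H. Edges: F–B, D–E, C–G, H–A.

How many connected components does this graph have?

From A: component {A, H}.
From B: component {B, F}.
From C: component {C, G}.
From D: component {D, E}.
That's 4 components.

4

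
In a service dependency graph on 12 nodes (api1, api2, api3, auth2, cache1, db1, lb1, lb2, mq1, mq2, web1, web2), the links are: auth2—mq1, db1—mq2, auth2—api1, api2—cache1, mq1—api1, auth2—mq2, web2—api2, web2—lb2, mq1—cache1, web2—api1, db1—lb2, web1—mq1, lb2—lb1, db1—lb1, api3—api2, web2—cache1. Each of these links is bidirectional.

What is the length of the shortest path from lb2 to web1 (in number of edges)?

Distance 0: lb2.
Distance 1: db1, lb1, web2.
Distance 2: api1, api2, cache1, mq2.
Distance 3: api3, auth2, mq1.
Distance 4: web1 — contains web1.

4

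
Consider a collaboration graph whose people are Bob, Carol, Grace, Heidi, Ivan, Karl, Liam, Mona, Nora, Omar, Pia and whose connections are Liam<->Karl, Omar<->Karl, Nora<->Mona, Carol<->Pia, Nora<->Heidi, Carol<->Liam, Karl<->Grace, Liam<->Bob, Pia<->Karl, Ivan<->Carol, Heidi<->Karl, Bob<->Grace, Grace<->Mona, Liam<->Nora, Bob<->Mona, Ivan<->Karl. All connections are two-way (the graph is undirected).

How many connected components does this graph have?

1

From Bob: component {Bob, Carol, Grace, Heidi, Ivan, Karl, Liam, Mona, Nora, Omar, Pia}.
That's 1 component.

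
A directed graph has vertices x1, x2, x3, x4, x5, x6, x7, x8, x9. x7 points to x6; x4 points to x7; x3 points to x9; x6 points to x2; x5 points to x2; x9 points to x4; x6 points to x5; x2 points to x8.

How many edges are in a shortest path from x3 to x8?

Distance 0: x3.
Distance 1: x9.
Distance 2: x4.
Distance 3: x7.
Distance 4: x6.
Distance 5: x2, x5.
Distance 6: x8 — contains x8.

6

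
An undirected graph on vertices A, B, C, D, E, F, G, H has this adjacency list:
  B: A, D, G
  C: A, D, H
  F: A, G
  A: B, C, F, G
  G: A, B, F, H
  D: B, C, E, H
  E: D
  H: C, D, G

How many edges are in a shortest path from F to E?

Distance 0: F.
Distance 1: A, G.
Distance 2: B, C, H.
Distance 3: D.
Distance 4: E — contains E.

4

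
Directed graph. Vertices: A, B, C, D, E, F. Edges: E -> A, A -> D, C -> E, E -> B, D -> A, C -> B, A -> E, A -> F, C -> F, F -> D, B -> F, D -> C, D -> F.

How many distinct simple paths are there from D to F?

7

D→A→E→B→F
D→A→F
D→C→B→F
D→C→E→A→F
D→C→E→B→F
D→C→F
D→F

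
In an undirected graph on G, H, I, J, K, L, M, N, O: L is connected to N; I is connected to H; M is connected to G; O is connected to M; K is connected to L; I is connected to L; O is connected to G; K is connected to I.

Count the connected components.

From G: component {G, M, O}.
From H: component {H, I, K, L, N}.
From J: component {J}.
That's 3 components.

3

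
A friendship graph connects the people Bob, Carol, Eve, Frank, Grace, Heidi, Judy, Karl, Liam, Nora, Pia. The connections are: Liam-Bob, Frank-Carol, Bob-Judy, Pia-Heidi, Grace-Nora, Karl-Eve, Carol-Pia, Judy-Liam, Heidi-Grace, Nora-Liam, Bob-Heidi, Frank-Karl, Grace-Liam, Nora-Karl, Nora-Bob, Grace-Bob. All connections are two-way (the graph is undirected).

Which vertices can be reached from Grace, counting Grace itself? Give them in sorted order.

Bob, Carol, Eve, Frank, Grace, Heidi, Judy, Karl, Liam, Nora, Pia

Start at Grace.
Its neighbours: Bob, Heidi, Liam, Nora.
Then their neighbours: Judy, Karl, Pia.
Then next layer: Carol, Eve, Frank.
Every vertex is now reached.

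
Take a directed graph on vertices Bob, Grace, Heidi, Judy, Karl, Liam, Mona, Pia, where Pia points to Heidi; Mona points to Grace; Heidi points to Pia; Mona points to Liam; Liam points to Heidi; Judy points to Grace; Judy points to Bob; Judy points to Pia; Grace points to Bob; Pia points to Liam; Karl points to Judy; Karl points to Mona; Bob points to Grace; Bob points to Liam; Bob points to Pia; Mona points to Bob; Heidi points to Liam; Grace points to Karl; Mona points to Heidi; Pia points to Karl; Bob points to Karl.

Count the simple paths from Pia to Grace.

4

Pia→Karl→Judy→Bob→Grace
Pia→Karl→Judy→Grace
Pia→Karl→Mona→Bob→Grace
Pia→Karl→Mona→Grace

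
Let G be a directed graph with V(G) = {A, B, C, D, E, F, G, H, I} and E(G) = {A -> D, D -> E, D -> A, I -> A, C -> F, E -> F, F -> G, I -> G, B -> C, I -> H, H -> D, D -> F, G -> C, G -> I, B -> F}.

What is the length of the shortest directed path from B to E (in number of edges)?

Distance 0: B.
Distance 1: C, F.
Distance 2: G.
Distance 3: I.
Distance 4: A, H.
Distance 5: D.
Distance 6: E — contains E.

6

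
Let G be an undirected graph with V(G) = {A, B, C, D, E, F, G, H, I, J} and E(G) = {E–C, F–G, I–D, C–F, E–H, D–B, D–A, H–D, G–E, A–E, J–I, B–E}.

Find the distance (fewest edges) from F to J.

Distance 0: F.
Distance 1: C, G.
Distance 2: E.
Distance 3: A, B, H.
Distance 4: D.
Distance 5: I.
Distance 6: J — contains J.

6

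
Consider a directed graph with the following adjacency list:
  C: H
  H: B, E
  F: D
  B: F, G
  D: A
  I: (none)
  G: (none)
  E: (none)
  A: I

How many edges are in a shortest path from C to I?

6

Distance 0: C.
Distance 1: H.
Distance 2: B, E.
Distance 3: F, G.
Distance 4: D.
Distance 5: A.
Distance 6: I — contains I.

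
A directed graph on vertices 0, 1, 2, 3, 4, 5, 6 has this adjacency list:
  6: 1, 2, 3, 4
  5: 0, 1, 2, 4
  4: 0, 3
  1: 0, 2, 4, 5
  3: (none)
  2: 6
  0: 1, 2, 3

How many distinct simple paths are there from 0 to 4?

7

0→1→2→6→4
0→1→4
0→1→5→2→6→4
0→1→5→4
0→2→6→1→4
0→2→6→1→5→4
0→2→6→4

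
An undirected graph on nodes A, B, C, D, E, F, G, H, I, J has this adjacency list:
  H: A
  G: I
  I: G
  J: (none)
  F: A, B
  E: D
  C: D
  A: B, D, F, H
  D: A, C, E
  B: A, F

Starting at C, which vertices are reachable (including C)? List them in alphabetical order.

Start at C.
Its neighbours: D.
Then their neighbours: A, E.
Then next layer: B, F, H.
Nothing further is reachable.

A, B, C, D, E, F, H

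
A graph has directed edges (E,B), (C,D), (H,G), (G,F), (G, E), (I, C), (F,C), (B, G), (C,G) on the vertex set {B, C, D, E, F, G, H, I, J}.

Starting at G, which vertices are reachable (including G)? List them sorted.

B, C, D, E, F, G

Start at G.
Its neighbours: E, F.
Then their neighbours: B, C.
Then next layer: D.
Nothing further is reachable.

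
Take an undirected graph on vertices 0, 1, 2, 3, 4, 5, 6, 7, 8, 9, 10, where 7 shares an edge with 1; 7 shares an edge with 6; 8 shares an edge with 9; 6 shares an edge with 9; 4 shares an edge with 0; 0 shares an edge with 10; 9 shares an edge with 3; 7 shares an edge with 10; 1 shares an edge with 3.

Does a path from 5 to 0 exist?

No

5 has no edges, so nothing is reachable from it.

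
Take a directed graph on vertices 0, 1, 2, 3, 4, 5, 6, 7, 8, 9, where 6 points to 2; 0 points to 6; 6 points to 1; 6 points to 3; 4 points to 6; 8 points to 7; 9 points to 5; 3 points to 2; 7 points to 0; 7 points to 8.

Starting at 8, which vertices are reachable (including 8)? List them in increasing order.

Start at 8.
Its neighbours: 7.
Then their neighbours: 0.
Then next layer: 6.
Then next layer: 1, 2, 3.
Nothing further is reachable.

0, 1, 2, 3, 6, 7, 8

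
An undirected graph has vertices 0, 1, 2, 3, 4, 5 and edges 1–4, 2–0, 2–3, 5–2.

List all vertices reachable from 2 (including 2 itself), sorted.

Start at 2.
Its neighbours: 0, 3, 5.
Nothing further is reachable.

0, 2, 3, 5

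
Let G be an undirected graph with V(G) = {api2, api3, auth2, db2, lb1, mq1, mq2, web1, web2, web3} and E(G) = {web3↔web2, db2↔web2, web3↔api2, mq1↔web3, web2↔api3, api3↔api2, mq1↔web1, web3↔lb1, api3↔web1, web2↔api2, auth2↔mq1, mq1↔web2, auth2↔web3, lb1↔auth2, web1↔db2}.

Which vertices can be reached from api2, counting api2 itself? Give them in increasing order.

api2, api3, auth2, db2, lb1, mq1, web1, web2, web3

Start at api2.
Its neighbours: api3, web2, web3.
Then their neighbours: auth2, db2, lb1, mq1, web1.
Nothing further is reachable.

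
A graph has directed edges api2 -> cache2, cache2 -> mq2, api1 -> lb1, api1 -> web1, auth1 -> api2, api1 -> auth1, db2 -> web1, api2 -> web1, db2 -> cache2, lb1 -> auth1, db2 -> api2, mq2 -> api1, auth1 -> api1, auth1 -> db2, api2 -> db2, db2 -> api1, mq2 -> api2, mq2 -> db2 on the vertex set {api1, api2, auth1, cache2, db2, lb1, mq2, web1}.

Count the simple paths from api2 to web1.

api2→cache2→mq2→api1→auth1→db2→web1
api2→cache2→mq2→api1→lb1→auth1→db2→web1
api2→cache2→mq2→api1→web1
api2→cache2→mq2→db2→api1→web1
api2→cache2→mq2→db2→web1
api2→db2→api1→web1
api2→db2→cache2→mq2→api1→web1
api2→db2→web1
api2→web1

9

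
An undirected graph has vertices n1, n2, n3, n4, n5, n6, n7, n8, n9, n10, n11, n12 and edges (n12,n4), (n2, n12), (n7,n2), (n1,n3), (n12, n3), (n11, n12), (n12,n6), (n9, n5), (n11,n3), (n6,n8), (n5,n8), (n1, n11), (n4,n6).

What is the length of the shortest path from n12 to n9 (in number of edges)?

4

Distance 0: n12.
Distance 1: n2, n3, n4, n6, n11.
Distance 2: n1, n7, n8.
Distance 3: n5.
Distance 4: n9 — contains n9.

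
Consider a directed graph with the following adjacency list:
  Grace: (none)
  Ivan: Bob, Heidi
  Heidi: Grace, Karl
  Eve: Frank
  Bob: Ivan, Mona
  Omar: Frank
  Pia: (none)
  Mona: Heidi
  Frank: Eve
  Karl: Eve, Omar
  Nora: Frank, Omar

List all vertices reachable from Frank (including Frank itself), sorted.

Start at Frank.
Its neighbours: Eve.
Nothing further is reachable.

Eve, Frank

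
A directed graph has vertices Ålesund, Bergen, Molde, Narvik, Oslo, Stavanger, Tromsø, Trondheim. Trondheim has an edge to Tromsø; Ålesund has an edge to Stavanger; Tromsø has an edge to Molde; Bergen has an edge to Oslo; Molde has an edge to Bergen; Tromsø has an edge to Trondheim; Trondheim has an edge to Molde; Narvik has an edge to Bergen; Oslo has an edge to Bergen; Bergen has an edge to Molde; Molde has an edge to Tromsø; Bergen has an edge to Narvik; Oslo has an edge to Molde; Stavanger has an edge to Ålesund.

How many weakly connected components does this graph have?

From Ålesund: component {Ålesund, Stavanger}.
From Bergen: component {Bergen, Molde, Narvik, Oslo, Tromsø, Trondheim}.
That's 2 components.

2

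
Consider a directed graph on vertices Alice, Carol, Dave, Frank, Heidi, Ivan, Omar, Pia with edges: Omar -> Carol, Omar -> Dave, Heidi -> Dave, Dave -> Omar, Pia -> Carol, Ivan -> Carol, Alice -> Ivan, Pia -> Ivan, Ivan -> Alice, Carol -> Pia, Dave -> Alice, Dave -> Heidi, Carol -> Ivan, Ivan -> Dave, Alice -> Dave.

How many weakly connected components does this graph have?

2

From Alice: component {Alice, Carol, Dave, Heidi, Ivan, Omar, Pia}.
From Frank: component {Frank}.
That's 2 components.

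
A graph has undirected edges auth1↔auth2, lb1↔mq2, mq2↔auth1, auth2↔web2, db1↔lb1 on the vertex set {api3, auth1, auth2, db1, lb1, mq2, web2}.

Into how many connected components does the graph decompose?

From api3: component {api3}.
From auth1: component {auth1, auth2, db1, lb1, mq2, web2}.
That's 2 components.

2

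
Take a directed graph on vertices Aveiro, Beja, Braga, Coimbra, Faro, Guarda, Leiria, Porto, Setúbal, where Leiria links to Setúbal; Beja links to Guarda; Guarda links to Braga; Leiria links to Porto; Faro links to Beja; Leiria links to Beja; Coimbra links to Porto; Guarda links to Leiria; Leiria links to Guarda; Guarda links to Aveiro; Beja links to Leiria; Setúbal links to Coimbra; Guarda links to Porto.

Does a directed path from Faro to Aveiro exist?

Explore from Faro.
Distance 1: reach Beja.
Distance 2: reach Guarda, Leiria.
Distance 3: reach Aveiro, Braga, Porto, Setúbal.
Found Aveiro.

Yes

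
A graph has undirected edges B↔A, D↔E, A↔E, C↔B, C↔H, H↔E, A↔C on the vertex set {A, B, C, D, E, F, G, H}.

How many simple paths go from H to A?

H–C–A
H–C–B–A
H–E–A

3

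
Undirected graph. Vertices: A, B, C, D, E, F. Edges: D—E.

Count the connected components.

From A: component {A}.
From B: component {B}.
From C: component {C}.
From D: component {D, E}.
From F: component {F}.
That's 5 components.

5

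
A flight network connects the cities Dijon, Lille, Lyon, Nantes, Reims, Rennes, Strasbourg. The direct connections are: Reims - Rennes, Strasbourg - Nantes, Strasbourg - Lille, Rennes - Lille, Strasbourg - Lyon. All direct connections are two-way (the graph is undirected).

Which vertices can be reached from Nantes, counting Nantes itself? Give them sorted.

Lille, Lyon, Nantes, Reims, Rennes, Strasbourg

Start at Nantes.
Its neighbours: Strasbourg.
Then their neighbours: Lille, Lyon.
Then next layer: Rennes.
Then next layer: Reims.
Nothing further is reachable.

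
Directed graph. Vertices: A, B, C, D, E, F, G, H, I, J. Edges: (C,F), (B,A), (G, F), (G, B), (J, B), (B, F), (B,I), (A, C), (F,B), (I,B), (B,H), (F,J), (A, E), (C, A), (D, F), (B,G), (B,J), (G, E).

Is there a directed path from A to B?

Explore from A.
Distance 1: reach C, E.
Distance 2: reach F.
Distance 3: reach B, J.
Found B.

Yes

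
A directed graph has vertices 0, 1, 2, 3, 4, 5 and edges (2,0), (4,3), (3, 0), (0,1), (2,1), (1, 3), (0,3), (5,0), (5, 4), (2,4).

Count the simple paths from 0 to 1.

0→1

1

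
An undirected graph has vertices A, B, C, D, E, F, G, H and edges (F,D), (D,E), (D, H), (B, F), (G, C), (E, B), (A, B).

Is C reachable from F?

No

Explore from F.
Distance 1: reach B, D.
Distance 2: reach A, E, H.
The search is exhausted without reaching C; it lies in a different component.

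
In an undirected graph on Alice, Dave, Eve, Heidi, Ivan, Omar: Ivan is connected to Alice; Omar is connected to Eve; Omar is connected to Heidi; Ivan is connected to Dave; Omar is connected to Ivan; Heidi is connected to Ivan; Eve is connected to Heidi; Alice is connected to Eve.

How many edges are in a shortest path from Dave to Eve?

Distance 0: Dave.
Distance 1: Ivan.
Distance 2: Alice, Heidi, Omar.
Distance 3: Eve — contains Eve.

3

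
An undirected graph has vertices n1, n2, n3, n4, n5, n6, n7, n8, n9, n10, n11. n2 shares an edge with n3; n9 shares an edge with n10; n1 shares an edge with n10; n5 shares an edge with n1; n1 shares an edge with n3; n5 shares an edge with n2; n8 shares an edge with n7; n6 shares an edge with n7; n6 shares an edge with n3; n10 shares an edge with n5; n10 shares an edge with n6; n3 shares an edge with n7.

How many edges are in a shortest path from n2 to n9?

Distance 0: n2.
Distance 1: n3, n5.
Distance 2: n1, n6, n7, n10.
Distance 3: n8, n9 — contains n9.

3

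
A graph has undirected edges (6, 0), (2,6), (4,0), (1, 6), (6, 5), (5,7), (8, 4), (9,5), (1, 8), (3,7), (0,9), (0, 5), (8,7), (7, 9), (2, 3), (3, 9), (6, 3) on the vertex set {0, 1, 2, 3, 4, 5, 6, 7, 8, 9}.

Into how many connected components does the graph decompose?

1

From 0: component {0, 1, 2, 3, 4, 5, 6, 7, 8, 9}.
That's 1 component.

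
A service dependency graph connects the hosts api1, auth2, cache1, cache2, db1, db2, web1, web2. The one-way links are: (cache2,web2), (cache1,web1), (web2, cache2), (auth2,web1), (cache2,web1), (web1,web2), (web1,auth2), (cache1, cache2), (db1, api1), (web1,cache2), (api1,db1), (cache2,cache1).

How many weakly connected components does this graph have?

3

From api1: component {api1, db1}.
From auth2: component {auth2, cache1, cache2, web1, web2}.
From db2: component {db2}.
That's 3 components.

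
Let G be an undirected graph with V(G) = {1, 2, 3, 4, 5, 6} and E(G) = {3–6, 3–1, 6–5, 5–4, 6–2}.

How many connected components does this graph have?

From 1: component {1, 2, 3, 4, 5, 6}.
That's 1 component.

1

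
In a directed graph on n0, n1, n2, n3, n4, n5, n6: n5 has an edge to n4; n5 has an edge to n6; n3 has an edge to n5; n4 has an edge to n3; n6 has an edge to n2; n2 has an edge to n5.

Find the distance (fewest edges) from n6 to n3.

Distance 0: n6.
Distance 1: n2.
Distance 2: n5.
Distance 3: n4.
Distance 4: n3 — contains n3.

4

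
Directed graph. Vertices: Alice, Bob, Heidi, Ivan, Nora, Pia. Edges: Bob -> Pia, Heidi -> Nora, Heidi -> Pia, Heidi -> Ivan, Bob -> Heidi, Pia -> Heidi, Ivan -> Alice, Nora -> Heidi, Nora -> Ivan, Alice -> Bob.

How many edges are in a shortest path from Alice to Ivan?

3

Distance 0: Alice.
Distance 1: Bob.
Distance 2: Heidi, Pia.
Distance 3: Ivan, Nora — contains Ivan.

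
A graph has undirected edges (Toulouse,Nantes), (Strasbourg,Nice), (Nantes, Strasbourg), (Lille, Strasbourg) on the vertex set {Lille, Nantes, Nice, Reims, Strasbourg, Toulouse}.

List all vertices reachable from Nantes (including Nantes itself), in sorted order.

Start at Nantes.
Its neighbours: Strasbourg, Toulouse.
Then their neighbours: Lille, Nice.
Nothing further is reachable.

Lille, Nantes, Nice, Strasbourg, Toulouse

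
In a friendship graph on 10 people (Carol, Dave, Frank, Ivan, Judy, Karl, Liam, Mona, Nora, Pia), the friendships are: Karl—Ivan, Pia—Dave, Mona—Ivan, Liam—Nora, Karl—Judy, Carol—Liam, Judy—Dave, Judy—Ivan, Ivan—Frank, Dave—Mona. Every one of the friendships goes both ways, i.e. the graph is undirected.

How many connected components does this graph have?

2

From Carol: component {Carol, Liam, Nora}.
From Dave: component {Dave, Frank, Ivan, Judy, Karl, Mona, Pia}.
That's 2 components.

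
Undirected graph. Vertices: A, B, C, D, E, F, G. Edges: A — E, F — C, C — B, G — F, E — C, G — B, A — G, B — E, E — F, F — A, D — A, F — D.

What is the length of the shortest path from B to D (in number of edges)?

Distance 0: B.
Distance 1: C, E, G.
Distance 2: A, F.
Distance 3: D — contains D.

3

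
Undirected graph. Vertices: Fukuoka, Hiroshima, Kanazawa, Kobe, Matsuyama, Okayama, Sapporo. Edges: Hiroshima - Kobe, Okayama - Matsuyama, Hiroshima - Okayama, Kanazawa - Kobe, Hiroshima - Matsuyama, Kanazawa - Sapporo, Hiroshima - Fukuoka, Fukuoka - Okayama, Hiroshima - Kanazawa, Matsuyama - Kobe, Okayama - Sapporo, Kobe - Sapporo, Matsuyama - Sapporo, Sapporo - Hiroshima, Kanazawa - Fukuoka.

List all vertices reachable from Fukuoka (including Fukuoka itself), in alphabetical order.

Start at Fukuoka.
Its neighbours: Hiroshima, Kanazawa, Okayama.
Then their neighbours: Kobe, Matsuyama, Sapporo.
Every vertex is now reached.

Fukuoka, Hiroshima, Kanazawa, Kobe, Matsuyama, Okayama, Sapporo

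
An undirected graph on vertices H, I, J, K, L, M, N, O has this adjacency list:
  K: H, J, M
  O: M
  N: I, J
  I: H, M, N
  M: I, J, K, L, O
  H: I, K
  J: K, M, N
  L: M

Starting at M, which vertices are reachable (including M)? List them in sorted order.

H, I, J, K, L, M, N, O

Start at M.
Its neighbours: I, J, K, L, O.
Then their neighbours: H, N.
Every vertex is now reached.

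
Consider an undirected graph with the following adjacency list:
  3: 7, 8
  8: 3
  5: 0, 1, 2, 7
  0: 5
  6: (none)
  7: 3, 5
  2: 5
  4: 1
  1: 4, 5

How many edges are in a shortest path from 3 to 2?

Distance 0: 3.
Distance 1: 7, 8.
Distance 2: 5.
Distance 3: 0, 1, 2 — contains 2.

3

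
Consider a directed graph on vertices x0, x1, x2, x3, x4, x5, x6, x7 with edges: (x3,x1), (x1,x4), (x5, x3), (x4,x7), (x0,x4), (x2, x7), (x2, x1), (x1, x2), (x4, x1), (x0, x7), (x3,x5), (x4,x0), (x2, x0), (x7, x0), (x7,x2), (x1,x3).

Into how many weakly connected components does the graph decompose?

From x0: component {x0, x1, x2, x3, x4, x5, x7}.
From x6: component {x6}.
That's 2 components.

2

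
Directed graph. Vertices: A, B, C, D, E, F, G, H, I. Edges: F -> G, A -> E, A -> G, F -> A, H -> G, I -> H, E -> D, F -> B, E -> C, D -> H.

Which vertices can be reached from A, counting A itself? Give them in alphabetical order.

Start at A.
Its neighbours: E, G.
Then their neighbours: C, D.
Then next layer: H.
Nothing further is reachable.

A, C, D, E, G, H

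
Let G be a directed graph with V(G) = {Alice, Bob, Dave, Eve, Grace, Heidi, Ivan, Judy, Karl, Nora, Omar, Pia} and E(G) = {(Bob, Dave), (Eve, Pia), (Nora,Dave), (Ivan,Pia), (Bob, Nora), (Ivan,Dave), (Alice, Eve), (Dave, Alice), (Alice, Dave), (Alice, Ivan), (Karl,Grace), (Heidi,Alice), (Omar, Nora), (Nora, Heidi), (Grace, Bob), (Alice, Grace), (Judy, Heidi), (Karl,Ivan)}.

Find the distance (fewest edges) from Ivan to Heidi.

Distance 0: Ivan.
Distance 1: Dave, Pia.
Distance 2: Alice.
Distance 3: Eve, Grace.
Distance 4: Bob.
Distance 5: Nora.
Distance 6: Heidi — contains Heidi.

6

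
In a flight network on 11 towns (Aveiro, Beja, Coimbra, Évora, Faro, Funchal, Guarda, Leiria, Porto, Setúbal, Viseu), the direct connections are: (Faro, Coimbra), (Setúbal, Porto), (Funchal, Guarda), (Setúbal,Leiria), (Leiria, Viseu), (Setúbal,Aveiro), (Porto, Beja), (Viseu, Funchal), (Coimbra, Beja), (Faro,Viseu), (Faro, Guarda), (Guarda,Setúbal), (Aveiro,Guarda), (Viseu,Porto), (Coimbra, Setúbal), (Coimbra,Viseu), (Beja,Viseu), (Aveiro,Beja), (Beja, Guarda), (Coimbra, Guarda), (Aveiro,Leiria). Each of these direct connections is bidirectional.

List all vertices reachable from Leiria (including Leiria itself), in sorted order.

Aveiro, Beja, Coimbra, Faro, Funchal, Guarda, Leiria, Porto, Setúbal, Viseu

Start at Leiria.
Its neighbours: Aveiro, Setúbal, Viseu.
Then their neighbours: Beja, Coimbra, Faro, Funchal, Guarda, Porto.
Nothing further is reachable.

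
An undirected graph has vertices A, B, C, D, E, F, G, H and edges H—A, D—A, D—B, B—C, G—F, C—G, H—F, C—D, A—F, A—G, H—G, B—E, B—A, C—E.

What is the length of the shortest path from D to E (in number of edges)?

2

Distance 0: D.
Distance 1: A, B, C.
Distance 2: E, F, G, H — contains E.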